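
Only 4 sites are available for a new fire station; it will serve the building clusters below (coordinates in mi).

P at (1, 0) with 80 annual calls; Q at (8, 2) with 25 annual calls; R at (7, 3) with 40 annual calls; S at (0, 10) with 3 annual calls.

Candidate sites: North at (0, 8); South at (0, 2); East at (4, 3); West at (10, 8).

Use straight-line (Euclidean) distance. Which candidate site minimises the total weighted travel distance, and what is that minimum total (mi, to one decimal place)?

East, total 586.7 mi

Total weighted distance at each candidate:
  North (0, 8): total = 1245.1
  South (0, 2): total = 685.7
  East (4, 3): total = 586.7
  West (10, 8): total = 1385.3
Minimum is at East with total 586.7 mi.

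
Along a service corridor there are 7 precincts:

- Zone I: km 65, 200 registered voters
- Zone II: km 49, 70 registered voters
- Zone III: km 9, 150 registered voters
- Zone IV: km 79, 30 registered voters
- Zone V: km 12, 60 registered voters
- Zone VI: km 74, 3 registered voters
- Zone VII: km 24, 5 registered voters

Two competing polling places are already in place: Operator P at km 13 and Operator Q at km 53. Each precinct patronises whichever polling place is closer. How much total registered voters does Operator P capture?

215

The indifferent point is the midpoint (13+53)/2 = 33; precincts left of it (closer to Operator P at 13) go to Operator P, those right go to Operator Q.
  Zone III at 9 (w=150) → Operator P
  Zone V at 12 (w=60) → Operator P
  Zone VII at 24 (w=5) → Operator P
  Zone II at 49 (w=70) → Operator Q
  Zone I at 65 (w=200) → Operator Q
  Zone VI at 74 (w=3) → Operator Q
  Zone IV at 79 (w=30) → Operator Q
Operator P captures 215; Operator Q captures 303.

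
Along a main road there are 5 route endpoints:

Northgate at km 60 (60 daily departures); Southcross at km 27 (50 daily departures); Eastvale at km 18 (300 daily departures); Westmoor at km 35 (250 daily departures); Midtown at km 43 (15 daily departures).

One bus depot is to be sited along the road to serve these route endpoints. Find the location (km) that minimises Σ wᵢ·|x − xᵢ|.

For a sum of weighted absolute distances on a line, the optimum is the weighted median (not the mean). Total weight W = 675; half-weight = 337.5.
Sort by position and accumulate weight:
  km 18 (Eastvale, w=300) → cum 300
  km 27 (Southcross, w=50) → cum 350  ≥ 337.5 → median here
  km 35 (Westmoor, w=250) → cum 600
  km 43 (Midtown, w=15) → cum 615
  km 60 (Northgate, w=60) → cum 675
Optimal location: km 27.

x = 27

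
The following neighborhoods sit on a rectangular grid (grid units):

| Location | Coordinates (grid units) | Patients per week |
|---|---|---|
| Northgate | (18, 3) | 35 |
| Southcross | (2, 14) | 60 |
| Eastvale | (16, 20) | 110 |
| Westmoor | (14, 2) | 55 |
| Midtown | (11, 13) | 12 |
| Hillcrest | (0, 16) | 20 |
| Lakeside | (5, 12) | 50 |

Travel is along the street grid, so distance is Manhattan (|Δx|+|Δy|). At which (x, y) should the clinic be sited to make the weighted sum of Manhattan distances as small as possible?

Manhattan distance separates: Σwᵢ(|x−xᵢ|+|y−yᵢ|) = Σwᵢ|x−xᵢ| + Σwᵢ|y−yᵢ|, so x and y are optimised independently as 1-D weighted medians.
Total weight W = 342; half = 171.
x-coordinate, sorted with cumulative weight:
  x=0 (Hillcrest, w=20) cum 20
  x=2 (Southcross, w=60) cum 80
  x=5 (Lakeside, w=50) cum 130
  x=11 (Midtown, w=12) cum 142
  x=14 (Westmoor, w=55) cum 197  ← median
  x=16 (Eastvale, w=110) cum 307
  x=18 (Northgate, w=35) cum 342
⇒ x* = 14
y-coordinate, sorted with cumulative weight:
  y=2 (Westmoor, w=55) cum 55
  y=3 (Northgate, w=35) cum 90
  y=12 (Lakeside, w=50) cum 140
  y=13 (Midtown, w=12) cum 152
  y=14 (Southcross, w=60) cum 212  ← median
  y=16 (Hillcrest, w=20) cum 232
  y=20 (Eastvale, w=110) cum 342
⇒ y* = 14

(14, 14)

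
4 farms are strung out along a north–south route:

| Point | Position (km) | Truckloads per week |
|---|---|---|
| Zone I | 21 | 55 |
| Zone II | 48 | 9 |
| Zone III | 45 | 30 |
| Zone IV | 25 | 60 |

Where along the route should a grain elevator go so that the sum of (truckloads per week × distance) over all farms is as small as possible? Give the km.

x = 25

For a sum of weighted absolute distances on a line, the optimum is the weighted median (not the mean). Total weight W = 154; half-weight = 77.
Sort by position and accumulate weight:
  km 21 (Zone I, w=55) → cum 55
  km 25 (Zone IV, w=60) → cum 115  ≥ 77 → median here
  km 45 (Zone III, w=30) → cum 145
  km 48 (Zone II, w=9) → cum 154
Optimal location: km 25.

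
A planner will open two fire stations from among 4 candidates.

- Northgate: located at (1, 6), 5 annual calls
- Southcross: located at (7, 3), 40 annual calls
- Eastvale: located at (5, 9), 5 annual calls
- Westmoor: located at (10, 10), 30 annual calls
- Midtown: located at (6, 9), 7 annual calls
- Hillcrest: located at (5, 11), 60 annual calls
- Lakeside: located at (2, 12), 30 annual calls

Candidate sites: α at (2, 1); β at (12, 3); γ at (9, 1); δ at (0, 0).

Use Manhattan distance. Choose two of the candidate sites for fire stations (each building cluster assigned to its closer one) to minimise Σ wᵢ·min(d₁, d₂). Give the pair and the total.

{α, γ}, total 1732

Evaluate every pair (each demand assigned to the nearer of the two):
  {α, γ}: total = 1732
  {α, β}: total = 1749
  {γ, δ}: total = 1892
  {β, δ}: total = 1974
  {β, γ}: total = 2012
  {α, δ}: total = 2069
Best pair: {α, γ} with total 1732.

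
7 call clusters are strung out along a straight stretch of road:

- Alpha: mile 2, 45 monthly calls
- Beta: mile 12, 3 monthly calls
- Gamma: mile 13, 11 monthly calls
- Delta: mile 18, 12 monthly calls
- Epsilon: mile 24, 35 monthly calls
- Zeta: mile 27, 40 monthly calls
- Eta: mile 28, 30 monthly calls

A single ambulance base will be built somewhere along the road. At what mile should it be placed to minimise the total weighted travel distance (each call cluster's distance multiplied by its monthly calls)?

For a sum of weighted absolute distances on a line, the optimum is the weighted median (not the mean). Total weight W = 176; half-weight = 88.
Sort by position and accumulate weight:
  mile 2 (Alpha, w=45) → cum 45
  mile 12 (Beta, w=3) → cum 48
  mile 13 (Gamma, w=11) → cum 59
  mile 18 (Delta, w=12) → cum 71
  mile 24 (Epsilon, w=35) → cum 106  ≥ 88 → median here
  mile 27 (Zeta, w=40) → cum 146
  mile 28 (Eta, w=30) → cum 176
Optimal location: mile 24.

x = 24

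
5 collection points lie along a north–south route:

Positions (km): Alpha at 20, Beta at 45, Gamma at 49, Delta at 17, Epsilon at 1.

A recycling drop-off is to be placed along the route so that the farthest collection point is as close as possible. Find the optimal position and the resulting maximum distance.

location 25, max distance 24

The 1-center on a line is the midpoint of the two extreme points: leftmost at 1, rightmost at 49.
Optimal location = (1 + 49)/2 = 25; maximum distance = (49 − 1)/2 = 24.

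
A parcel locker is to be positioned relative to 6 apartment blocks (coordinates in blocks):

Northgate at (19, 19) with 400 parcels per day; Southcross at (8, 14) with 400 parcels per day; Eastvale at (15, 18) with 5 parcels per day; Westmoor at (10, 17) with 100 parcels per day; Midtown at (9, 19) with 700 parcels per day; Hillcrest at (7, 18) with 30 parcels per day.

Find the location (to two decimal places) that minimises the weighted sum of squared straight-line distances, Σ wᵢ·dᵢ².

(11.24, 17.63)

The minimiser of Σwᵢ‖p−pᵢ‖² is the weighted centroid p* = (Σwᵢpᵢ)/(Σwᵢ).
Σwᵢ = 1635.
Σwᵢxᵢ = 400·19 + 400·8 + 5·15 + 100·10 + 700·9 + 30·7 = 18385.
Σwᵢyᵢ = 400·19 + 400·14 + 5·18 + 100·17 + 700·19 + 30·18 = 28830.
x* = 18385/1635 = 11.24, y* = 28830/1635 = 17.63.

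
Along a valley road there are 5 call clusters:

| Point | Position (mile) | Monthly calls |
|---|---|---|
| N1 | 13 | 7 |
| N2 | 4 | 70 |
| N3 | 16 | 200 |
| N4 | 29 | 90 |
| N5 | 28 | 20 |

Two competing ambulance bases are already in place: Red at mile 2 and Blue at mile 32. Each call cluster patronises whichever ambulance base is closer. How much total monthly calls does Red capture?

277

The indifferent point is the midpoint (2+32)/2 = 17; call clusters left of it (closer to Red at 2) go to Red, those right go to Blue.
  N2 at 4 (w=70) → Red
  N1 at 13 (w=7) → Red
  N3 at 16 (w=200) → Red
  N5 at 28 (w=20) → Blue
  N4 at 29 (w=90) → Blue
Red captures 277; Blue captures 110.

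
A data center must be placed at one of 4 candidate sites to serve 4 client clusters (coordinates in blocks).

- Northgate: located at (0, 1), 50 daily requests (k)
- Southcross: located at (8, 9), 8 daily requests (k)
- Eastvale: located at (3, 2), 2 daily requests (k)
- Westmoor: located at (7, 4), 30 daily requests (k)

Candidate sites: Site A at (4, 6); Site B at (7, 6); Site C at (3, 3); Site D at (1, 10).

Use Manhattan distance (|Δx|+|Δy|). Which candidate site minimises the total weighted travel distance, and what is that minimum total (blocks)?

Total weighted distance at each candidate:
  Site A (4, 6): total = 666
  Site B (7, 6): total = 708
  Site C (3, 3): total = 490
  Site D (1, 10): total = 944
Minimum is at Site C with total 490 blocks.

Site C, total 490 blocks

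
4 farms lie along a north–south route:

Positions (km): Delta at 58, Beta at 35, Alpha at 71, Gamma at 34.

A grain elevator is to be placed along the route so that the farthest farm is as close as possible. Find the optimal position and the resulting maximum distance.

The 1-center on a line is the midpoint of the two extreme points: leftmost at 34, rightmost at 71.
Optimal location = (34 + 71)/2 = 52.5; maximum distance = (71 − 34)/2 = 18.5.

location 52.5, max distance 18.5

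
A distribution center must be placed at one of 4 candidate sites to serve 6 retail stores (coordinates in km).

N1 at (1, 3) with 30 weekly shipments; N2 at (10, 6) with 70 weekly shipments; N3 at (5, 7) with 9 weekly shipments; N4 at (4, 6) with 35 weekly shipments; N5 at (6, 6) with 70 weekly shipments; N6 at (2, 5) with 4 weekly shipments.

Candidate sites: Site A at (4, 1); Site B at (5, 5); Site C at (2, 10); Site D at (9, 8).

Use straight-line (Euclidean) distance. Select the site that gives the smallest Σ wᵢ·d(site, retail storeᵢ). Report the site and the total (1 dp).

Site B, total 669.6 km

Total weighted distance at each candidate:
  Site A (4, 1): total = 1279.5
  Site B (5, 5): total = 669.6
  Site C (2, 10): total = 1448.9
  Site D (9, 8): total = 948.0
Minimum is at Site B with total 669.6 km.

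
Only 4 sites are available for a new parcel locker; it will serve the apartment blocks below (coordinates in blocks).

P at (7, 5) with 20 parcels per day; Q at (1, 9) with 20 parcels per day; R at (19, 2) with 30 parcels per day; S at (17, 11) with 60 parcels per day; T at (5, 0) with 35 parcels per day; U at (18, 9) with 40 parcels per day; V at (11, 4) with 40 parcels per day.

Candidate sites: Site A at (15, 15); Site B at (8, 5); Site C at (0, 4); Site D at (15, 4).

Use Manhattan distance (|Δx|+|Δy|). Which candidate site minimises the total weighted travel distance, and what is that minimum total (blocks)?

Total weighted distance at each candidate:
  Site A (15, 15): total = 3465
  Site B (8, 5): total = 2560
  Site C (0, 4): total = 4025
  Site D (15, 4): total = 2250
Minimum is at Site D with total 2250 blocks.

Site D, total 2250 blocks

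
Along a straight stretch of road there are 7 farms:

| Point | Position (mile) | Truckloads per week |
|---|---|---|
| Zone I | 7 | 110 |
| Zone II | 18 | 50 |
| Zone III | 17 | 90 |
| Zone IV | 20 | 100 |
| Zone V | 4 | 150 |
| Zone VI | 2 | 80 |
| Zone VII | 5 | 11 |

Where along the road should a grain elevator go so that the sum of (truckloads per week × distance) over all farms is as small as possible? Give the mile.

For a sum of weighted absolute distances on a line, the optimum is the weighted median (not the mean). Total weight W = 591; half-weight = 295.5.
Sort by position and accumulate weight:
  mile 2 (Zone VI, w=80) → cum 80
  mile 4 (Zone V, w=150) → cum 230
  mile 5 (Zone VII, w=11) → cum 241
  mile 7 (Zone I, w=110) → cum 351  ≥ 295.5 → median here
  mile 17 (Zone III, w=90) → cum 441
  mile 18 (Zone II, w=50) → cum 491
  mile 20 (Zone IV, w=100) → cum 591
Optimal location: mile 7.

x = 7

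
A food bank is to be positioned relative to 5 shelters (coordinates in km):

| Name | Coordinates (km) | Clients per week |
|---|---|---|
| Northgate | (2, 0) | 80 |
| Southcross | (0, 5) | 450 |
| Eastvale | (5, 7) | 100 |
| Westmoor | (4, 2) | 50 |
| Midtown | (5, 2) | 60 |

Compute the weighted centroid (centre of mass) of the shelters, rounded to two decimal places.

(1.57, 4.28)

The minimiser of Σwᵢ‖p−pᵢ‖² is the weighted centroid p* = (Σwᵢpᵢ)/(Σwᵢ).
Σwᵢ = 740.
Σwᵢxᵢ = 80·2 + 450·0 + 100·5 + 50·4 + 60·5 = 1160.
Σwᵢyᵢ = 80·0 + 450·5 + 100·7 + 50·2 + 60·2 = 3170.
x* = 1160/740 = 1.57, y* = 3170/740 = 4.28.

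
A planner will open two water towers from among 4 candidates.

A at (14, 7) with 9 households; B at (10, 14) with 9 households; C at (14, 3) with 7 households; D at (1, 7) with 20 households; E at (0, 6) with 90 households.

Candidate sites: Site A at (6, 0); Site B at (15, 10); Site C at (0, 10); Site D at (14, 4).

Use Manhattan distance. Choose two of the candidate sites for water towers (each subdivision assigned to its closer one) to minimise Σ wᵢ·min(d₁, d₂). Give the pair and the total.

Evaluate every pair (each demand assigned to the nearer of the two):
  {Site C, Site D}: total = 600
  {Site B, Site C}: total = 613
  {Site A, Site C}: total = 778
  {Site A, Site D}: total = 1480
  {Site A, Site B}: total = 1493
  {Site B, Site D}: total = 1875
Best pair: {Site C, Site D} with total 600.

{Site C, Site D}, total 600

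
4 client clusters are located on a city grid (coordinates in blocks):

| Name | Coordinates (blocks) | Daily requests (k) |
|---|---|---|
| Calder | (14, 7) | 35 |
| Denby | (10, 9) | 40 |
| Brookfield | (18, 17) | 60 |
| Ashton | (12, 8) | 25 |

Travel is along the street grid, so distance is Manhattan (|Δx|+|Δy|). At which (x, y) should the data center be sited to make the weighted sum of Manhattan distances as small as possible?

(14, 9)

Manhattan distance separates: Σwᵢ(|x−xᵢ|+|y−yᵢ|) = Σwᵢ|x−xᵢ| + Σwᵢ|y−yᵢ|, so x and y are optimised independently as 1-D weighted medians.
Total weight W = 160; half = 80.
x-coordinate, sorted with cumulative weight:
  x=10 (Denby, w=40) cum 40
  x=12 (Ashton, w=25) cum 65
  x=14 (Calder, w=35) cum 100  ← median
  x=18 (Brookfield, w=60) cum 160
⇒ x* = 14
y-coordinate, sorted with cumulative weight:
  y=7 (Calder, w=35) cum 35
  y=8 (Ashton, w=25) cum 60
  y=9 (Denby, w=40) cum 100  ← median
  y=17 (Brookfield, w=60) cum 160
⇒ y* = 9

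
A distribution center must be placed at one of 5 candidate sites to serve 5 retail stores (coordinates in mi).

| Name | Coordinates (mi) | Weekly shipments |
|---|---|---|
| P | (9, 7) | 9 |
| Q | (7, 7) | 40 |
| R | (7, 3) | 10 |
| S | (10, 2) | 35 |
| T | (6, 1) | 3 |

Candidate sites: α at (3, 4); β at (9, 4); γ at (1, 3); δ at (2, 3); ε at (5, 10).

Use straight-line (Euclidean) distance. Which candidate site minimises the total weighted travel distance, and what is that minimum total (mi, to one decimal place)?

Total weighted distance at each candidate:
  α (3, 4): total = 569.1
  β (9, 4): total = 284.6
  γ (1, 3): total = 762.0
  δ (2, 3): total = 674.3
  ε (5, 10): total = 619.4
Minimum is at β with total 284.6 mi.

β, total 284.6 mi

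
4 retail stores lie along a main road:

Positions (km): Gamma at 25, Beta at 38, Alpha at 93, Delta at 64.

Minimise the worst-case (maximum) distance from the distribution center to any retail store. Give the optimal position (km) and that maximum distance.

location 59, max distance 34

The 1-center on a line is the midpoint of the two extreme points: leftmost at 25, rightmost at 93.
Optimal location = (25 + 93)/2 = 59; maximum distance = (93 − 25)/2 = 34.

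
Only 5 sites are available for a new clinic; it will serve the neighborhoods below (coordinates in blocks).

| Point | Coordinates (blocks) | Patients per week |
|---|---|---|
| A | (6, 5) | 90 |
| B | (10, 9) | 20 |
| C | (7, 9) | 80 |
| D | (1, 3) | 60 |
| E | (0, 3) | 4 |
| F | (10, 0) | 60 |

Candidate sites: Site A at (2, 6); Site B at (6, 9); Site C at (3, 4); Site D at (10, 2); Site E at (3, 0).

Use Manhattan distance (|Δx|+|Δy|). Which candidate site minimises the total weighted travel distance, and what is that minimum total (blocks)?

Site B, total 2008 blocks

Total weighted distance at each candidate:
  Site A (2, 6): total = 2410
  Site B (6, 9): total = 2008
  Site C (3, 4): total = 2176
  Site D (10, 2): total = 2334
  Site E (3, 0): total = 2824
Minimum is at Site B with total 2008 blocks.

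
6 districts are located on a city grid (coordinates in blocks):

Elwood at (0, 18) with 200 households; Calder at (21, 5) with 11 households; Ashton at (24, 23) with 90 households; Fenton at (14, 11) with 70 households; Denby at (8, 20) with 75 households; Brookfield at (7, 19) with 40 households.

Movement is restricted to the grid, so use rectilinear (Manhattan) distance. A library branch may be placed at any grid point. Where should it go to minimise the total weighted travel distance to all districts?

Manhattan distance separates: Σwᵢ(|x−xᵢ|+|y−yᵢ|) = Σwᵢ|x−xᵢ| + Σwᵢ|y−yᵢ|, so x and y are optimised independently as 1-D weighted medians.
Total weight W = 486; half = 243.
x-coordinate, sorted with cumulative weight:
  x=0 (Elwood, w=200) cum 200
  x=7 (Brookfield, w=40) cum 240
  x=8 (Denby, w=75) cum 315  ← median
  x=14 (Fenton, w=70) cum 385
  x=21 (Calder, w=11) cum 396
  x=24 (Ashton, w=90) cum 486
⇒ x* = 8
y-coordinate, sorted with cumulative weight:
  y=5 (Calder, w=11) cum 11
  y=11 (Fenton, w=70) cum 81
  y=18 (Elwood, w=200) cum 281  ← median
  y=19 (Brookfield, w=40) cum 321
  y=20 (Denby, w=75) cum 396
  y=23 (Ashton, w=90) cum 486
⇒ y* = 18

(8, 18)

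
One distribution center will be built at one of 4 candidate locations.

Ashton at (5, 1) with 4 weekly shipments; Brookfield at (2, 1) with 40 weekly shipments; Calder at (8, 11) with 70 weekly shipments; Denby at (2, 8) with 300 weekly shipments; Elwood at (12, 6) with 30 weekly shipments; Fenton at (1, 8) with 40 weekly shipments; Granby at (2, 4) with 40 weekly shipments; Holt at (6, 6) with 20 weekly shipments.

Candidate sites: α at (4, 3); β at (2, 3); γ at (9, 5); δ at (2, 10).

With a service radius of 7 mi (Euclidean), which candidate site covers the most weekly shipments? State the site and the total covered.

δ, covering 470

Coverage radius r = 7 mi; a point is covered iff (Δx)²+(Δy)² ≤ 7² = 49.
  α (4, 3): covers {Ashton, Brookfield, Denby, Fenton, Granby, Holt} → 444
  β (2, 3): covers {Ashton, Brookfield, Denby, Fenton, Granby, Holt} → 444
  γ (9, 5): covers {Ashton, Calder, Elwood, Holt} → 124
  δ (2, 10): covers {Calder, Denby, Fenton, Granby, Holt} → 470
Maximum coverage at δ: 470 weekly shipments.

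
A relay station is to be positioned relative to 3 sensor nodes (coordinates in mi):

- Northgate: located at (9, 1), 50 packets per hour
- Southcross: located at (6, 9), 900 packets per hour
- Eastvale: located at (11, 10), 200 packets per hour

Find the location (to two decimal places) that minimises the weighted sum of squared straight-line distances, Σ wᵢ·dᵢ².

(7.00, 8.83)

The minimiser of Σwᵢ‖p−pᵢ‖² is the weighted centroid p* = (Σwᵢpᵢ)/(Σwᵢ).
Σwᵢ = 1150.
Σwᵢxᵢ = 50·9 + 900·6 + 200·11 = 8050.
Σwᵢyᵢ = 50·1 + 900·9 + 200·10 = 10150.
x* = 8050/1150 = 7.00, y* = 10150/1150 = 8.83.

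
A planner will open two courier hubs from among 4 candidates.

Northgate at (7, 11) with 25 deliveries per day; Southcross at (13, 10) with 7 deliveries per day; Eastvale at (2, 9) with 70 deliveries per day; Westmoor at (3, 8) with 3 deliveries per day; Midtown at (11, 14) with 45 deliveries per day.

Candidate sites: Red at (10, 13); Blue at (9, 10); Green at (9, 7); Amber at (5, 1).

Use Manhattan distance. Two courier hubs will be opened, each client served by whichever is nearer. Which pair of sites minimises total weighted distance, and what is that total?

Evaluate every pair (each demand assigned to the nearer of the two):
  {Red, Blue}: total = 777
  {Red, Green}: total = 908
  {Blue, Green}: total = 954
  {Blue, Amber}: total = 957
  {Red, Amber}: total = 1054
  {Green, Amber}: total = 1255
Best pair: {Red, Blue} with total 777.

{Red, Blue}, total 777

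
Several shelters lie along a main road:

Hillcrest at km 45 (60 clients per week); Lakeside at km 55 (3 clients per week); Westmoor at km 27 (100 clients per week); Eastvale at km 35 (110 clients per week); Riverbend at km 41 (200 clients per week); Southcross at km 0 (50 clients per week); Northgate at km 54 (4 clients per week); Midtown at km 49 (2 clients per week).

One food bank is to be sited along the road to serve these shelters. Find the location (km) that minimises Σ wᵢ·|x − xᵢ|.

x = 41

For a sum of weighted absolute distances on a line, the optimum is the weighted median (not the mean). Total weight W = 529; half-weight = 264.5.
Sort by position and accumulate weight:
  km 0 (Southcross, w=50) → cum 50
  km 27 (Westmoor, w=100) → cum 150
  km 35 (Eastvale, w=110) → cum 260
  km 41 (Riverbend, w=200) → cum 460  ≥ 264.5 → median here
  km 45 (Hillcrest, w=60) → cum 520
  km 49 (Midtown, w=2) → cum 522
  km 54 (Northgate, w=4) → cum 526
  km 55 (Lakeside, w=3) → cum 529
Optimal location: km 41.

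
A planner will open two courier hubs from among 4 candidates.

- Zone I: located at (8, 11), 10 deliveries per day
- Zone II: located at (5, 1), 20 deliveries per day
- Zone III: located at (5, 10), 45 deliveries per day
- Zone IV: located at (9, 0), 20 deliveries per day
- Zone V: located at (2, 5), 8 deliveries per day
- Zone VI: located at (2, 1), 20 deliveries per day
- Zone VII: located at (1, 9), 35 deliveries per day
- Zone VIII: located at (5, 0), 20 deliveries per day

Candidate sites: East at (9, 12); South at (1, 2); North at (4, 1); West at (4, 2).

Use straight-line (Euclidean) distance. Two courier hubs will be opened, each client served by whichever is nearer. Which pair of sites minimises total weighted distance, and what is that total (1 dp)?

{East, West}, total 736.2

Evaluate every pair (each demand assigned to the nearer of the two):
  {East, West}: total = 736.2
  {East, North}: total = 740.5
  {East, South}: total = 850.8
  {South, West}: total = 940.6
  {North, West}: total = 947.0
  {South, North}: total = 959.0
Best pair: {East, West} with total 736.2.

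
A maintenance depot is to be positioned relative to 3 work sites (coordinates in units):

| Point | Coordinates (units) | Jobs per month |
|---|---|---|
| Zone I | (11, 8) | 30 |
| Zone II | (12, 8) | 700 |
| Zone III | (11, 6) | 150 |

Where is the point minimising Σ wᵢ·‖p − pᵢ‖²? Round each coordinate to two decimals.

(11.80, 7.66)

The minimiser of Σwᵢ‖p−pᵢ‖² is the weighted centroid p* = (Σwᵢpᵢ)/(Σwᵢ).
Σwᵢ = 880.
Σwᵢxᵢ = 30·11 + 700·12 + 150·11 = 10380.
Σwᵢyᵢ = 30·8 + 700·8 + 150·6 = 6740.
x* = 10380/880 = 11.80, y* = 6740/880 = 7.66.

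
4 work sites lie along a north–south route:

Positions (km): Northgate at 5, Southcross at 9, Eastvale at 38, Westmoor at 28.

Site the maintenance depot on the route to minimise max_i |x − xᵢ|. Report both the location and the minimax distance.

The 1-center on a line is the midpoint of the two extreme points: leftmost at 5, rightmost at 38.
Optimal location = (5 + 38)/2 = 21.5; maximum distance = (38 − 5)/2 = 16.5.

location 21.5, max distance 16.5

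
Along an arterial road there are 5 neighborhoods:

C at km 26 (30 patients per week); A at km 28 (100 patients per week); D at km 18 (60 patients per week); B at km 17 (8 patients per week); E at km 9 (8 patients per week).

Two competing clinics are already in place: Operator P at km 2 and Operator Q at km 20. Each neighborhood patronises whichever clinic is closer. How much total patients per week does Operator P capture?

8

The indifferent point is the midpoint (2+20)/2 = 11; neighborhoods left of it (closer to Operator P at 2) go to Operator P, those right go to Operator Q.
  E at 9 (w=8) → Operator P
  B at 17 (w=8) → Operator Q
  D at 18 (w=60) → Operator Q
  C at 26 (w=30) → Operator Q
  A at 28 (w=100) → Operator Q
Operator P captures 8; Operator Q captures 198.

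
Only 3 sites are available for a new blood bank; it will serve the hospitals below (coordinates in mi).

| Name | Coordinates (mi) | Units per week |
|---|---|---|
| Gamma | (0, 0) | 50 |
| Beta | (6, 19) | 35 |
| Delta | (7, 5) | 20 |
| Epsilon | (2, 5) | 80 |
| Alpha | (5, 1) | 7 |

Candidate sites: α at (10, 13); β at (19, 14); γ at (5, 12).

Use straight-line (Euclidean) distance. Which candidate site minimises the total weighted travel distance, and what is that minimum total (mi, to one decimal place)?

γ, total 1729.4 mi

Total weighted distance at each candidate:
  α (10, 13): total = 2239.4
  β (19, 14): total = 3640.1
  γ (5, 12): total = 1729.4
Minimum is at γ with total 1729.4 mi.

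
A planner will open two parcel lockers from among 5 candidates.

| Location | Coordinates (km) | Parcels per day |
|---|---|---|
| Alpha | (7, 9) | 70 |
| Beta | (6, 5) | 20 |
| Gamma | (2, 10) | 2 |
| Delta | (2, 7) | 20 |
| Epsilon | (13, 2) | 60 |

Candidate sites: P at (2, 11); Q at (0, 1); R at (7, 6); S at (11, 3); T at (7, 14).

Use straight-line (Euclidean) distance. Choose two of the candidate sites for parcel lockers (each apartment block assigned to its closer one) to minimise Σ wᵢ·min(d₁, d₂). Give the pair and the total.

{R, S}, total 487.2

Evaluate every pair (each demand assigned to the nearer of the two):
  {R, S}: total = 487.2
  {P, S}: total = 700.8
  {P, R}: total = 753.0
  {S, T}: total = 776.7
  {Q, R}: total = 785.7
  {R, T}: total = 785.7
  {Q, S}: total = 891.6
  {P, T}: total = 1381.2
  {P, Q}: total = 1385.5
  {Q, T}: total = 1415.8
Best pair: {R, S} with total 487.2.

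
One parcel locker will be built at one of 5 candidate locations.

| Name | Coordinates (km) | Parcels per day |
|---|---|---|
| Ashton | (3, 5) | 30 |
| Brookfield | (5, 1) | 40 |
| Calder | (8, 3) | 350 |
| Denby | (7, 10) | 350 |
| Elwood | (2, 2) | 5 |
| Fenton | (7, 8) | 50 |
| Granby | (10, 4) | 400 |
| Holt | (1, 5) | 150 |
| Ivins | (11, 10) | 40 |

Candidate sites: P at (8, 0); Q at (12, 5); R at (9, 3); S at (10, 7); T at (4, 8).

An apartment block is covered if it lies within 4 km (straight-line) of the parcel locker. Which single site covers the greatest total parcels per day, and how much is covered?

Coverage radius r = 4 km; a point is covered iff (Δx)²+(Δy)² ≤ 4² = 16.
  P (8, 0): covers {Brookfield, Calder} → 390
  Q (12, 5): covers {Granby} → 400
  R (9, 3): covers {Calder, Granby} → 750
  S (10, 7): covers {Fenton, Granby, Ivins} → 490
  T (4, 8): covers {Ashton, Denby, Fenton} → 430
Maximum coverage at R: 750 parcels per day.

R, covering 750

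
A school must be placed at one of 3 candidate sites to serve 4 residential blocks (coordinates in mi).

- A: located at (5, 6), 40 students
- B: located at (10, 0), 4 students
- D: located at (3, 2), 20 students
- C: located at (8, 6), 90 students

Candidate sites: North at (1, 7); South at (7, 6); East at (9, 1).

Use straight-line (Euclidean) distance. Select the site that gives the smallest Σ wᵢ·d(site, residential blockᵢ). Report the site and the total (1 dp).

South, total 310.0 mi

Total weighted distance at each candidate:
  North (1, 7): total = 954.6
  South (7, 6): total = 310.0
  East (9, 1): total = 842.3
Minimum is at South with total 310.0 mi.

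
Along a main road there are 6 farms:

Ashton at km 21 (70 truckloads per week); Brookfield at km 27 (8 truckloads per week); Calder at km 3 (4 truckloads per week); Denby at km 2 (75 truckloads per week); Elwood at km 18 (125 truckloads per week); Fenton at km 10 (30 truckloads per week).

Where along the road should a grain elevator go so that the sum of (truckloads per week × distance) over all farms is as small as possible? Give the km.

x = 18

For a sum of weighted absolute distances on a line, the optimum is the weighted median (not the mean). Total weight W = 312; half-weight = 156.
Sort by position and accumulate weight:
  km 2 (Denby, w=75) → cum 75
  km 3 (Calder, w=4) → cum 79
  km 10 (Fenton, w=30) → cum 109
  km 18 (Elwood, w=125) → cum 234  ≥ 156 → median here
  km 21 (Ashton, w=70) → cum 304
  km 27 (Brookfield, w=8) → cum 312
Optimal location: km 18.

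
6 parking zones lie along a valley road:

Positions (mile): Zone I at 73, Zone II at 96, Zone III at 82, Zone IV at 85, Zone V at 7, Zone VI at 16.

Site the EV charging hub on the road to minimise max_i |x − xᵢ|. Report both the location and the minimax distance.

The 1-center on a line is the midpoint of the two extreme points: leftmost at 7, rightmost at 96.
Optimal location = (7 + 96)/2 = 51.5; maximum distance = (96 − 7)/2 = 44.5.

location 51.5, max distance 44.5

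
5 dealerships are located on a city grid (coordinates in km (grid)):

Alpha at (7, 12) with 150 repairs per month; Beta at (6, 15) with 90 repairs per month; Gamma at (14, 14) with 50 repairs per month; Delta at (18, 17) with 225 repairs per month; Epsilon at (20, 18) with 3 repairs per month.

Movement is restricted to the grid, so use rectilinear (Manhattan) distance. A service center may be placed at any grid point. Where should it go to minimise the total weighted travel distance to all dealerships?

Manhattan distance separates: Σwᵢ(|x−xᵢ|+|y−yᵢ|) = Σwᵢ|x−xᵢ| + Σwᵢ|y−yᵢ|, so x and y are optimised independently as 1-D weighted medians.
Total weight W = 518; half = 259.
x-coordinate, sorted with cumulative weight:
  x=6 (Beta, w=90) cum 90
  x=7 (Alpha, w=150) cum 240
  x=14 (Gamma, w=50) cum 290  ← median
  x=18 (Delta, w=225) cum 515
  x=20 (Epsilon, w=3) cum 518
⇒ x* = 14
y-coordinate, sorted with cumulative weight:
  y=12 (Alpha, w=150) cum 150
  y=14 (Gamma, w=50) cum 200
  y=15 (Beta, w=90) cum 290  ← median
  y=17 (Delta, w=225) cum 515
  y=18 (Epsilon, w=3) cum 518
⇒ y* = 15

(14, 15)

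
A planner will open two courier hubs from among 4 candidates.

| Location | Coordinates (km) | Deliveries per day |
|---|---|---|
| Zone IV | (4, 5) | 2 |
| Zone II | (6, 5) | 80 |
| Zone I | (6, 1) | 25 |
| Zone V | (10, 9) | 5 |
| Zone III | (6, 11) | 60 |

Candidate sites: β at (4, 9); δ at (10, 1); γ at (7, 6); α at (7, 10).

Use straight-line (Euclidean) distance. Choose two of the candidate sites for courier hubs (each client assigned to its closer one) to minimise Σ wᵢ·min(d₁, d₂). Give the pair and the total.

{γ, α}, total 347.6

Evaluate every pair (each demand assigned to the nearer of the two):
  {γ, α}: total = 347.6
  {β, γ}: total = 437.9
  {δ, γ}: total = 546.6
  {δ, α}: total = 620.2
  {β, δ}: total = 665.5
  {β, α}: total = 672.6
Best pair: {γ, α} with total 347.6.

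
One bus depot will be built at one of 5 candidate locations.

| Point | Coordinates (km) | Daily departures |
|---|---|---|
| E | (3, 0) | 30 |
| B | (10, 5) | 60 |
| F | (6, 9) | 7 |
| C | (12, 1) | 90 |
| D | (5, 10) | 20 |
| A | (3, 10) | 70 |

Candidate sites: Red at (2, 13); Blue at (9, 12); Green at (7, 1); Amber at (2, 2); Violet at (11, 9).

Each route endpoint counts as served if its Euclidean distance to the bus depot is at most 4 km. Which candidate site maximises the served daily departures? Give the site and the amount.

Red, covering 70

Coverage radius r = 4 km; a point is covered iff (Δx)²+(Δy)² ≤ 4² = 16.
  Red (2, 13): covers {A} → 70
  Blue (9, 12): covers {none} → 0
  Green (7, 1): covers {none} → 0
  Amber (2, 2): covers {E} → 30
  Violet (11, 9): covers {none} → 0
Maximum coverage at Red: 70 daily departures.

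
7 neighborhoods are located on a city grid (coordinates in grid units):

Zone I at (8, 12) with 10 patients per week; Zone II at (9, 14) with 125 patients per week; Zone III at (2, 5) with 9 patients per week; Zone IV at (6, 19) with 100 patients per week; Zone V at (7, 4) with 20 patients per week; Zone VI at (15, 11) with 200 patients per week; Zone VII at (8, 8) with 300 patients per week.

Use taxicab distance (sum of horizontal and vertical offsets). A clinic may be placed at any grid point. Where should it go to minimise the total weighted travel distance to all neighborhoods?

Manhattan distance separates: Σwᵢ(|x−xᵢ|+|y−yᵢ|) = Σwᵢ|x−xᵢ| + Σwᵢ|y−yᵢ|, so x and y are optimised independently as 1-D weighted medians.
Total weight W = 764; half = 382.
x-coordinate, sorted with cumulative weight:
  x=2 (Zone III, w=9) cum 9
  x=6 (Zone IV, w=100) cum 109
  x=7 (Zone V, w=20) cum 129
  x=8 (Zone I, w=10) cum 139
  x=8 (Zone VII, w=300) cum 439  ← median
  x=9 (Zone II, w=125) cum 564
  x=15 (Zone VI, w=200) cum 764
⇒ x* = 8
y-coordinate, sorted with cumulative weight:
  y=4 (Zone V, w=20) cum 20
  y=5 (Zone III, w=9) cum 29
  y=8 (Zone VII, w=300) cum 329
  y=11 (Zone VI, w=200) cum 529  ← median
  y=12 (Zone I, w=10) cum 539
  y=14 (Zone II, w=125) cum 664
  y=19 (Zone IV, w=100) cum 764
⇒ y* = 11

(8, 11)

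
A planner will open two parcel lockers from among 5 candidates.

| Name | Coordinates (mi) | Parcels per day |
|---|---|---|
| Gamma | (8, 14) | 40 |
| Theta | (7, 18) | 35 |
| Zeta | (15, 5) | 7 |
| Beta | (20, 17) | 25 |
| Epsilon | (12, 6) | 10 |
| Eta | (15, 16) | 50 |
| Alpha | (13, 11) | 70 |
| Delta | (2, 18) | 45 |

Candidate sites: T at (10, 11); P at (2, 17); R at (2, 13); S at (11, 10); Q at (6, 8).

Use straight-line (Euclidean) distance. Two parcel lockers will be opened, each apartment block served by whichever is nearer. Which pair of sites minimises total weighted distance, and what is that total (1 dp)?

{P, S}, total 1311.6

Evaluate every pair (each demand assigned to the nearer of the two):
  {P, S}: total = 1311.6
  {T, P}: total = 1331.3
  {R, S}: total = 1560.7
  {T, R}: total = 1580.3
  {T, S}: total = 1770.3
  {T, Q}: total = 1852.8
  {S, Q}: total = 1885.9
  {P, Q}: total = 2157.4
  {R, Q}: total = 2396.7
  {P, R}: total = 2580.2
Best pair: {P, S} with total 1311.6.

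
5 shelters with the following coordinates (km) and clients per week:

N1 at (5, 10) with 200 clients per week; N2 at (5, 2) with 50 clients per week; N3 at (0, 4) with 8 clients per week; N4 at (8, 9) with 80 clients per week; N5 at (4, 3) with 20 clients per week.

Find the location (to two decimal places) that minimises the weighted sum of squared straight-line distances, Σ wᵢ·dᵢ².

(5.50, 8.13)

The minimiser of Σwᵢ‖p−pᵢ‖² is the weighted centroid p* = (Σwᵢpᵢ)/(Σwᵢ).
Σwᵢ = 358.
Σwᵢxᵢ = 200·5 + 50·5 + 8·0 + 80·8 + 20·4 = 1970.
Σwᵢyᵢ = 200·10 + 50·2 + 8·4 + 80·9 + 20·3 = 2912.
x* = 1970/358 = 5.50, y* = 2912/358 = 8.13.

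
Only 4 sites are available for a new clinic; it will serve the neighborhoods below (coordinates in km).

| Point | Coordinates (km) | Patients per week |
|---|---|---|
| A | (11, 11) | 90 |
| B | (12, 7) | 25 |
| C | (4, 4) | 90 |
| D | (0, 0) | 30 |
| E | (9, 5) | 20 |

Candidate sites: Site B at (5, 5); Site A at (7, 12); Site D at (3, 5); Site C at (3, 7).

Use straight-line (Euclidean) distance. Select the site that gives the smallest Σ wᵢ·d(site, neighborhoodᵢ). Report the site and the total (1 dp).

Site B, total 1365.1 km

Total weighted distance at each candidate:
  Site B (5, 5): total = 1365.1
  Site A (7, 12): total = 1879.2
  Site D (3, 5): total = 1552.7
  Site C (3, 7): total = 1669.6
Minimum is at Site B with total 1365.1 km.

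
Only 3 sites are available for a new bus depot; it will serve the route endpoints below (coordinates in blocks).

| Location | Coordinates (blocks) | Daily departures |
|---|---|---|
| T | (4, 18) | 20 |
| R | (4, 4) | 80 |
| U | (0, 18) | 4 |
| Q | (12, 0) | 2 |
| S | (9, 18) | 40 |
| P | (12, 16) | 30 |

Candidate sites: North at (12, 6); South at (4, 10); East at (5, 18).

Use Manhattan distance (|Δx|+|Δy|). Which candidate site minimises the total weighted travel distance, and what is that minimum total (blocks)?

South, total 1664 blocks

Total weighted distance at each candidate:
  North (12, 6): total = 2208
  South (4, 10): total = 1664
  East (5, 18): total = 1720
Minimum is at South with total 1664 blocks.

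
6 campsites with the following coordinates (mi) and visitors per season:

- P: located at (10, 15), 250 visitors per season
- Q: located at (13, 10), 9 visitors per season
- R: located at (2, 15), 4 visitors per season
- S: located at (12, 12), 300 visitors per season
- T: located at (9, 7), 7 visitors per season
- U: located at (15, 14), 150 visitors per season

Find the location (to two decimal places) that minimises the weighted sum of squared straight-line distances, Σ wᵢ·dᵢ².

The minimiser of Σwᵢ‖p−pᵢ‖² is the weighted centroid p* = (Σwᵢpᵢ)/(Σwᵢ).
Σwᵢ = 720.
Σwᵢxᵢ = 250·10 + 9·13 + 4·2 + 300·12 + 7·9 + 150·15 = 8538.
Σwᵢyᵢ = 250·15 + 9·10 + 4·15 + 300·12 + 7·7 + 150·14 = 9649.
x* = 8538/720 = 11.86, y* = 9649/720 = 13.40.

(11.86, 13.40)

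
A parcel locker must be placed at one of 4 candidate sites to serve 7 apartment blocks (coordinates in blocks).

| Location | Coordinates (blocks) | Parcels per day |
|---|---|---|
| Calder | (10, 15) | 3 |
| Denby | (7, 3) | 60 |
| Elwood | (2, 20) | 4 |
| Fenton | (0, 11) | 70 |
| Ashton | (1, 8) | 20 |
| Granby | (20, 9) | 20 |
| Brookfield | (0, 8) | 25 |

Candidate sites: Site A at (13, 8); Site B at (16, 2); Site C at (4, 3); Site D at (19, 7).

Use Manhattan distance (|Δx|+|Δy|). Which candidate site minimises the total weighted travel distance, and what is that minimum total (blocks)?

Total weighted distance at each candidate:
  Site A (13, 8): total = 2627
  Site B (16, 2): total = 3725
  Site C (4, 3): total = 1975
  Site D (19, 7): total = 3681
Minimum is at Site C with total 1975 blocks.

Site C, total 1975 blocks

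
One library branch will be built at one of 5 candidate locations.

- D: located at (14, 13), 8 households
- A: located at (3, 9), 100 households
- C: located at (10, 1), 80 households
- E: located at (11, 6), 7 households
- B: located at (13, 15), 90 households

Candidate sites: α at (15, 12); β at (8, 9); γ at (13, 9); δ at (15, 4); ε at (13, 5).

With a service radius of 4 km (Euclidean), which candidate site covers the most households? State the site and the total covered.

α, covering 98

Coverage radius r = 4 km; a point is covered iff (Δx)²+(Δy)² ≤ 4² = 16.
  α (15, 12): covers {D, B} → 98
  β (8, 9): covers {none} → 0
  γ (13, 9): covers {E} → 7
  δ (15, 4): covers {none} → 0
  ε (13, 5): covers {E} → 7
Maximum coverage at α: 98 households.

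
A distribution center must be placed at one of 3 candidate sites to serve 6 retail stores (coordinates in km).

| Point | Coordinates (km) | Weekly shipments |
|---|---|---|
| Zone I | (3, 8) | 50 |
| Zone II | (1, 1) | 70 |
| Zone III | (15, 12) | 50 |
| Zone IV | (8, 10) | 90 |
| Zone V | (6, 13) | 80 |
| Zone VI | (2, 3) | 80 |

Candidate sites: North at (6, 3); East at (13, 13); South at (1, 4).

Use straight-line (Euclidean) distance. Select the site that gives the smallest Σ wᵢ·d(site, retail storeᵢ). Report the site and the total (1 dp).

South, total 3006.4 km

Total weighted distance at each candidate:
  North (6, 3): total = 3080.1
  East (13, 13): total = 4132.8
  South (1, 4): total = 3006.4
Minimum is at South with total 3006.4 km.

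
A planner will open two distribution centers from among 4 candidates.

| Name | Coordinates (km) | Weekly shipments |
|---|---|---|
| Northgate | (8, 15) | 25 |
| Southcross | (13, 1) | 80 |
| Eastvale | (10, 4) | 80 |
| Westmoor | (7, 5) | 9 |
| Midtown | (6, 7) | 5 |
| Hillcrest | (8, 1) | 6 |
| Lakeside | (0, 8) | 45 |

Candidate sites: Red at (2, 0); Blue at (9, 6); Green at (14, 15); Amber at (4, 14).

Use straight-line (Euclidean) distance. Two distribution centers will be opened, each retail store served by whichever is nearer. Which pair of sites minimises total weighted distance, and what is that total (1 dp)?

{Blue, Amber}, total 1185.2

Evaluate every pair (each demand assigned to the nearer of the two):
  {Blue, Amber}: total = 1185.2
  {Blue, Green}: total = 1322.5
  {Red, Blue}: total = 1355.1
  {Red, Amber}: total = 2163.3
  {Red, Green}: total = 2260.7
  {Green, Amber}: total = 2686.8
Best pair: {Blue, Amber} with total 1185.2.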